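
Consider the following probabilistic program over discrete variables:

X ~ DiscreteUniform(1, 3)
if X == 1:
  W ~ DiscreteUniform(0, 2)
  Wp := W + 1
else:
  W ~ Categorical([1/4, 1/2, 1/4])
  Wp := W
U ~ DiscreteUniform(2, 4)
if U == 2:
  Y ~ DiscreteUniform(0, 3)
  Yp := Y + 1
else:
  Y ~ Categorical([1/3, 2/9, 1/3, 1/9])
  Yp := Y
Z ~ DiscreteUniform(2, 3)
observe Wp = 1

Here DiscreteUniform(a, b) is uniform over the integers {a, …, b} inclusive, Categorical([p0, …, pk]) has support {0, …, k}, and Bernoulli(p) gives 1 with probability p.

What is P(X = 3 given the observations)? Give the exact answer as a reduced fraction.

P(X = 3 | obs) = 3/8

Enumerate traces; 72 have nonzero weight after conditioning:
  (X=1, W=0, U=2, Y=0, Z=2) weight 1/216
  (X=1, W=0, U=2, Y=0, Z=3) weight 1/216
  (X=1, W=0, U=2, Y=1, Z=2) weight 1/216
  (X=1, W=0, U=2, Y=1, Z=3) weight 1/216
  (X=1, W=0, U=2, Y=2, Z=2) weight 1/216
  (X=1, W=0, U=2, Y=2, Z=3) weight 1/216
  (X=1, W=0, U=2, Y=3, Z=2) weight 1/216
  (X=1, W=0, U=2, Y=3, Z=3) weight 1/216
  (X=2, W=1, U=2, Y=0, Z=2) weight 1/144
  (X=3, W=1, U=2, Y=0, Z=2) weight 1/144
  … 62 more
Group by X:
  weight(X=1) = 1/9
  weight(X=2) = 1/6
  weight(X=3) = 1/6
Total weight = 1/9 + 1/6 + 1/6 = 4/9
P(X=1 | obs) = 1/9 / 4/9 = 1/4
P(X=2 | obs) = 1/6 / 4/9 = 3/8
P(X=3 | obs) = 1/6 / 4/9 = 3/8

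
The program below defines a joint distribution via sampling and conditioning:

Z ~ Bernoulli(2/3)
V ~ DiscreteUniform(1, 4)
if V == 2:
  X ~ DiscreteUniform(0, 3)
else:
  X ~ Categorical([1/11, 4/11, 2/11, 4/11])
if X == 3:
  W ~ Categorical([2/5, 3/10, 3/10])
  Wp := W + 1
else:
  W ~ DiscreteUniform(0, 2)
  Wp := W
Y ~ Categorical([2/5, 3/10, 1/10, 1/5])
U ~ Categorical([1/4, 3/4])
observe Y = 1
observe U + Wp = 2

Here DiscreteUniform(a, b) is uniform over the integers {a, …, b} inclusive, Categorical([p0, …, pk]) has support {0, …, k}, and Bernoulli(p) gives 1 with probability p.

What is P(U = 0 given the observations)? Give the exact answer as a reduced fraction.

P(U = 0 | obs) = 189/815

Enumerate traces; 64 have nonzero weight after conditioning:
  (Z=0, V=1, X=0, W=1, Y=1, U=1) weight 1/1760
  (Z=0, V=1, X=0, W=2, Y=1, U=0) weight 1/5280
  (Z=0, V=1, X=1, W=1, Y=1, U=1) weight 1/440
  (Z=0, V=1, X=1, W=2, Y=1, U=0) weight 1/1320
  (Z=0, V=1, X=2, W=1, Y=1, U=1) weight 1/880
  (Z=0, V=1, X=2, W=2, Y=1, U=0) weight 1/2640
  (Z=0, V=1, X=3, W=0, Y=1, U=1) weight 3/1100
  (Z=0, V=1, X=3, W=1, Y=1, U=0) weight 3/4400
  … 56 more
Group by U:
  weight(U=0) = 1701/70400
  weight(U=1) = 2817/35200
Total weight = 1701/70400 + 2817/35200 = 1467/14080
P(U=0 | obs) = 1701/70400 / 1467/14080 = 189/815
P(U=1 | obs) = 2817/35200 / 1467/14080 = 626/815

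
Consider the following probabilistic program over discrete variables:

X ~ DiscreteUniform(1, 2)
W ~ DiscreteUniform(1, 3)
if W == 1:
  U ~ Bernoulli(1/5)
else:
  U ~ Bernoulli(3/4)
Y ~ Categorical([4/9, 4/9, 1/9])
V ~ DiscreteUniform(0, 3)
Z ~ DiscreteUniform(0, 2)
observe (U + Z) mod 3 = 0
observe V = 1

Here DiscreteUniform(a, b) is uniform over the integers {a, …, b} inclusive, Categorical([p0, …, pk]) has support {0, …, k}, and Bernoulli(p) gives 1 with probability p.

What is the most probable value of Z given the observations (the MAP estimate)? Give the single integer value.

Enumerate traces; 36 have nonzero weight after conditioning:
  (X=1, W=1, U=0, Y=0, V=1, Z=0) weight 2/405
  (X=1, W=1, U=0, Y=1, V=1, Z=0) weight 2/405
  (X=1, W=1, U=0, Y=2, V=1, Z=0) weight 1/810
  (X=1, W=1, U=1, Y=0, V=1, Z=2) weight 1/810
  (X=1, W=1, U=1, Y=1, V=1, Z=2) weight 1/810
  (X=1, W=1, U=1, Y=2, V=1, Z=2) weight 1/3240
  (X=1, W=2, U=0, Y=0, V=1, Z=0) weight 1/648
  (X=1, W=2, U=0, Y=1, V=1, Z=0) weight 1/648
  … 28 more
Group by Z:
  weight(Z=0) = 13/360
  weight(Z=2) = 17/360
Total weight = 13/360 + 17/360 = 1/12
P(Z=0 | obs) = 13/360 / 1/12 = 13/30
P(Z=2 | obs) = 17/360 / 1/12 = 17/30
argmax = 2

argmax_v P(Z = v | obs) = 2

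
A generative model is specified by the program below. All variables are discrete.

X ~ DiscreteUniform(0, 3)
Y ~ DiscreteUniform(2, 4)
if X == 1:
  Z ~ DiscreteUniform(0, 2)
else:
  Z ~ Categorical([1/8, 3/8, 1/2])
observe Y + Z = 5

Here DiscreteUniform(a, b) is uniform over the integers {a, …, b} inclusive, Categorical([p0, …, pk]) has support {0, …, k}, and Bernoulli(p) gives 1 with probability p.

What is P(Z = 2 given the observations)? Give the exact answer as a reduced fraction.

Enumerate traces; 8 have nonzero weight after conditioning:
  (X=0, Y=3, Z=2) weight 1/24
  (X=0, Y=4, Z=1) weight 1/32
  (X=1, Y=3, Z=2) weight 1/36
  (X=1, Y=4, Z=1) weight 1/36
  (X=2, Y=3, Z=2) weight 1/24
  (X=2, Y=4, Z=1) weight 1/32
  (X=3, Y=3, Z=2) weight 1/24
  (X=3, Y=4, Z=1) weight 1/32
Group by Z:
  weight(Z=1) = 35/288
  weight(Z=2) = 11/72
Total weight = 35/288 + 11/72 = 79/288
P(Z=1 | obs) = 35/288 / 79/288 = 35/79
P(Z=2 | obs) = 11/72 / 79/288 = 44/79

P(Z = 2 | obs) = 44/79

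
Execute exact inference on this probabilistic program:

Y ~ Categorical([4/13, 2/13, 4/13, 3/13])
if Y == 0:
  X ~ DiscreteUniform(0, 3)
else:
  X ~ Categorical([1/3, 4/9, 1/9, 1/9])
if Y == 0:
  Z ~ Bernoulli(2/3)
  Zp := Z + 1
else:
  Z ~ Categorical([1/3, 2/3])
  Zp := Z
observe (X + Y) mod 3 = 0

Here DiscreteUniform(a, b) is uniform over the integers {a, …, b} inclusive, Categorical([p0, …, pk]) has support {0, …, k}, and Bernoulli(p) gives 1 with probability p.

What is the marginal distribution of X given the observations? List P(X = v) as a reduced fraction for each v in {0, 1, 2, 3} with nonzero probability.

P(X=0) = 3/8, P(X=1) = 1/3, P(X=2) = 1/24, P(X=3) = 1/4

Enumerate traces; 12 have nonzero weight after conditioning:
  (Y=0, X=0, Z=0) weight 1/39
  (Y=0, X=0, Z=1) weight 2/39
  (Y=0, X=3, Z=0) weight 1/39
  (Y=0, X=3, Z=1) weight 2/39
  (Y=1, X=2, Z=0) weight 2/351
  (Y=1, X=2, Z=1) weight 4/351
  (Y=2, X=1, Z=0) weight 16/351
  (Y=2, X=1, Z=1) weight 32/351
  … 4 more
Group by X:
  weight(X=0) = 2/13
  weight(X=1) = 16/117
  weight(X=2) = 2/117
  weight(X=3) = 4/39
Total weight = 2/13 + 16/117 + 2/117 + 4/39 = 16/39
P(X=0 | obs) = 2/13 / 16/39 = 3/8
P(X=1 | obs) = 16/117 / 16/39 = 1/3
P(X=2 | obs) = 2/117 / 16/39 = 1/24
P(X=3 | obs) = 4/39 / 16/39 = 1/4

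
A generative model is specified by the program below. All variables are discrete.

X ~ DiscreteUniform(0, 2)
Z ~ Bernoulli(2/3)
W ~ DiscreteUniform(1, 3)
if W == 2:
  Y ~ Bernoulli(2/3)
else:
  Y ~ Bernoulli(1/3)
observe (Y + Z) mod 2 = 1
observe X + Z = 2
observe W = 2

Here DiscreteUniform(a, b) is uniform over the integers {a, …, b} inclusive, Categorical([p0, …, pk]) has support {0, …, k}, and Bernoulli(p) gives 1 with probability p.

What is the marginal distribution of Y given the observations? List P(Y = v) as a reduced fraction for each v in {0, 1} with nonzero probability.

P(Y=0) = 1/2, P(Y=1) = 1/2

Enumerate traces; 2 have nonzero weight after conditioning:
  (X=1, Z=1, W=2, Y=0) weight 2/81
  (X=2, Z=0, W=2, Y=1) weight 2/81
Group by Y:
  weight(Y=0) = 2/81
  weight(Y=1) = 2/81
Total weight = 2/81 + 2/81 = 4/81
P(Y=0 | obs) = 2/81 / 4/81 = 1/2
P(Y=1 | obs) = 2/81 / 4/81 = 1/2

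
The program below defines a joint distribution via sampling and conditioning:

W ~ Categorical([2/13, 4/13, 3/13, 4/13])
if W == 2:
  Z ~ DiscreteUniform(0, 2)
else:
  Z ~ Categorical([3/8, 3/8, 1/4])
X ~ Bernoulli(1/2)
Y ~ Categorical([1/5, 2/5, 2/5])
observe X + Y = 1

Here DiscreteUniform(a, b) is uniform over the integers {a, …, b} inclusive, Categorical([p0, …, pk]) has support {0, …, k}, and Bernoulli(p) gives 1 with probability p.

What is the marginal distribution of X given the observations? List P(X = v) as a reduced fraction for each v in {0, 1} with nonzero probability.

Enumerate traces; 24 have nonzero weight after conditioning:
  (W=0, Z=0, X=0, Y=1) weight 3/260
  (W=0, Z=0, X=1, Y=0) weight 3/520
  (W=0, Z=1, X=0, Y=1) weight 3/260
  (W=0, Z=1, X=1, Y=0) weight 3/520
  (W=0, Z=2, X=0, Y=1) weight 1/130
  (W=0, Z=2, X=1, Y=0) weight 1/260
  (W=1, Z=0, X=0, Y=1) weight 3/130
  (W=1, Z=0, X=1, Y=0) weight 3/260
  … 16 more
Group by X:
  weight(X=0) = 1/5
  weight(X=1) = 1/10
Total weight = 1/5 + 1/10 = 3/10
P(X=0 | obs) = 1/5 / 3/10 = 2/3
P(X=1 | obs) = 1/10 / 3/10 = 1/3

P(X=0) = 2/3, P(X=1) = 1/3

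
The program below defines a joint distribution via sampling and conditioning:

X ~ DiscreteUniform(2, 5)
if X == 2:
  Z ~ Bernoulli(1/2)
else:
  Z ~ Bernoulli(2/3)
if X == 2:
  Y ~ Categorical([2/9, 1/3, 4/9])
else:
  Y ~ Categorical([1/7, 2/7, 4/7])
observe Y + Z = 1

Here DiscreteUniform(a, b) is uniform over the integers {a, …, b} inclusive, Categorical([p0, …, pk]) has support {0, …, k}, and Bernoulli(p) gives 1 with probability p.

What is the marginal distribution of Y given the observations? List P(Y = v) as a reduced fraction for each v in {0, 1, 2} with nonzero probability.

P(Y=0) = 50/107, P(Y=1) = 57/107

Enumerate traces; 8 have nonzero weight after conditioning:
  (X=2, Z=0, Y=1) weight 1/24
  (X=2, Z=1, Y=0) weight 1/36
  (X=3, Z=0, Y=1) weight 1/42
  (X=3, Z=1, Y=0) weight 1/42
  (X=4, Z=0, Y=1) weight 1/42
  (X=4, Z=1, Y=0) weight 1/42
  (X=5, Z=0, Y=1) weight 1/42
  (X=5, Z=1, Y=0) weight 1/42
Group by Y:
  weight(Y=0) = 25/252
  weight(Y=1) = 19/168
Total weight = 25/252 + 19/168 = 107/504
P(Y=0 | obs) = 25/252 / 107/504 = 50/107
P(Y=1 | obs) = 19/168 / 107/504 = 57/107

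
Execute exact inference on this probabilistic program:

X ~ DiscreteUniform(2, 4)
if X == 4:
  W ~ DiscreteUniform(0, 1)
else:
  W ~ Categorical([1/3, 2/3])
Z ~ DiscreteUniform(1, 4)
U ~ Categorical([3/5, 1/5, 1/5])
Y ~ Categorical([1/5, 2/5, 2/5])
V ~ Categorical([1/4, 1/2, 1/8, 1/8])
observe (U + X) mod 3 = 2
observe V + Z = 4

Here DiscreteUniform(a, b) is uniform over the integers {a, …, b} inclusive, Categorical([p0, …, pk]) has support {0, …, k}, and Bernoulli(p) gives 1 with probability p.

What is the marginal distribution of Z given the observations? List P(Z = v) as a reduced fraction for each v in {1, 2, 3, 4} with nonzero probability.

P(Z=1) = 1/8, P(Z=2) = 1/8, P(Z=3) = 1/2, P(Z=4) = 1/4

Enumerate traces; 72 have nonzero weight after conditioning:
  (X=2, W=0, Z=1, U=0, Y=0, V=3) weight 1/2400
  (X=2, W=0, Z=1, U=0, Y=1, V=3) weight 1/1200
  (X=2, W=0, Z=1, U=0, Y=2, V=3) weight 1/1200
  (X=2, W=0, Z=2, U=0, Y=0, V=2) weight 1/2400
  (X=2, W=0, Z=2, U=0, Y=1, V=2) weight 1/1200
  (X=2, W=0, Z=2, U=0, Y=2, V=2) weight 1/1200
  (X=2, W=0, Z=3, U=0, Y=0, V=1) weight 1/600
  (X=2, W=0, Z=3, U=0, Y=1, V=1) weight 1/300
  (X=2, W=0, Z=4, U=0, Y=0, V=0) weight 1/1200
  … 63 more
Group by Z:
  weight(Z=1) = 1/96
  weight(Z=2) = 1/96
  weight(Z=3) = 1/24
  weight(Z=4) = 1/48
Total weight = 1/96 + 1/96 + 1/24 + 1/48 = 1/12
P(Z=1 | obs) = 1/96 / 1/12 = 1/8
P(Z=2 | obs) = 1/96 / 1/12 = 1/8
P(Z=3 | obs) = 1/24 / 1/12 = 1/2
P(Z=4 | obs) = 1/48 / 1/12 = 1/4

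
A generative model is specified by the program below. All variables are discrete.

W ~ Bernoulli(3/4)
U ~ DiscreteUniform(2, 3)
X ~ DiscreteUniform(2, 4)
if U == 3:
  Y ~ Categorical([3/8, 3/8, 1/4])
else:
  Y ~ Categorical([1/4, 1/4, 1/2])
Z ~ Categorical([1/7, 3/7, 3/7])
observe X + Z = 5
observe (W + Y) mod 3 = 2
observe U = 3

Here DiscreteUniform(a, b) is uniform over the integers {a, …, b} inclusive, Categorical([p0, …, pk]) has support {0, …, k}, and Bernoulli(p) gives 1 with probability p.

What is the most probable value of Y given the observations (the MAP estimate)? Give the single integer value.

argmax_v P(Y = v | obs) = 1

Enumerate traces; 4 have nonzero weight after conditioning:
  (W=0, U=3, X=3, Y=2, Z=2) weight 1/224
  (W=0, U=3, X=4, Y=2, Z=1) weight 1/224
  (W=1, U=3, X=3, Y=1, Z=2) weight 9/448
  (W=1, U=3, X=4, Y=1, Z=1) weight 9/448
Group by Y:
  weight(Y=1) = 9/224
  weight(Y=2) = 1/112
Total weight = 9/224 + 1/112 = 11/224
P(Y=1 | obs) = 9/224 / 11/224 = 9/11
P(Y=2 | obs) = 1/112 / 11/224 = 2/11
argmax = 1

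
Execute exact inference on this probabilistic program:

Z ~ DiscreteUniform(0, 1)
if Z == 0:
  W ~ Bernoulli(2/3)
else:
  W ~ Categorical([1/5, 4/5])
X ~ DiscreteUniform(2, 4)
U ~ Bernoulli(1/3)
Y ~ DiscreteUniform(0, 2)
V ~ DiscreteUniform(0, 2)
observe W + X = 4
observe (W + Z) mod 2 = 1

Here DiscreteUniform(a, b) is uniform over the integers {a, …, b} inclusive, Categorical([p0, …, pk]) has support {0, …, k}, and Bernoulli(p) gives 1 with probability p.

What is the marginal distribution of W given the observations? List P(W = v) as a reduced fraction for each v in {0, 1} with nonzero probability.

P(W=0) = 3/13, P(W=1) = 10/13

Enumerate traces; 36 have nonzero weight after conditioning:
  (Z=0, W=1, X=3, U=0, Y=0, V=0) weight 2/243
  (Z=0, W=1, X=3, U=0, Y=0, V=1) weight 2/243
  (Z=0, W=1, X=3, U=0, Y=0, V=2) weight 2/243
  (Z=0, W=1, X=3, U=0, Y=1, V=0) weight 2/243
  (Z=0, W=1, X=3, U=0, Y=1, V=1) weight 2/243
  (Z=0, W=1, X=3, U=0, Y=1, V=2) weight 2/243
  (Z=0, W=1, X=3, U=0, Y=2, V=0) weight 2/243
  (Z=0, W=1, X=3, U=0, Y=2, V=1) weight 2/243
  (Z=1, W=0, X=4, U=0, Y=0, V=0) weight 1/405
  … 27 more
Group by W:
  weight(W=0) = 1/30
  weight(W=1) = 1/9
Total weight = 1/30 + 1/9 = 13/90
P(W=0 | obs) = 1/30 / 13/90 = 3/13
P(W=1 | obs) = 1/9 / 13/90 = 10/13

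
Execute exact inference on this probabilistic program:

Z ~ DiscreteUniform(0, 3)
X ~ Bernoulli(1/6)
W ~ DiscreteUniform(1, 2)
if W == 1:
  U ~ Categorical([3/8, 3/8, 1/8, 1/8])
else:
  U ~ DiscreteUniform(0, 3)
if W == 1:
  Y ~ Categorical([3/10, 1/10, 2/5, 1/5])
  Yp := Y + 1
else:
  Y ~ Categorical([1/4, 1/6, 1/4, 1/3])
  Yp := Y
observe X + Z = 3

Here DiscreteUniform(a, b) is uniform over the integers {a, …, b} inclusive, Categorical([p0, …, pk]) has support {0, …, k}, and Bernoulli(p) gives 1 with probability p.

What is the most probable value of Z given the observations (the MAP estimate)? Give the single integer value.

argmax_v P(Z = v | obs) = 3

Enumerate traces; 64 have nonzero weight after conditioning:
  (Z=2, X=1, W=1, U=0, Y=0) weight 3/1280
  (Z=2, X=1, W=1, U=0, Y=1) weight 1/1280
  (Z=2, X=1, W=1, U=0, Y=2) weight 1/320
  (Z=2, X=1, W=1, U=0, Y=3) weight 1/640
  (Z=2, X=1, W=1, U=1, Y=0) weight 3/1280
  (Z=2, X=1, W=1, U=1, Y=1) weight 1/1280
  (Z=2, X=1, W=1, U=1, Y=2) weight 1/320
  (Z=2, X=1, W=1, U=1, Y=3) weight 1/640
  (Z=3, X=0, W=1, U=0, Y=0) weight 3/256
  … 55 more
Group by Z:
  weight(Z=2) = 1/24
  weight(Z=3) = 5/24
Total weight = 1/24 + 5/24 = 1/4
P(Z=2 | obs) = 1/24 / 1/4 = 1/6
P(Z=3 | obs) = 5/24 / 1/4 = 5/6
argmax = 3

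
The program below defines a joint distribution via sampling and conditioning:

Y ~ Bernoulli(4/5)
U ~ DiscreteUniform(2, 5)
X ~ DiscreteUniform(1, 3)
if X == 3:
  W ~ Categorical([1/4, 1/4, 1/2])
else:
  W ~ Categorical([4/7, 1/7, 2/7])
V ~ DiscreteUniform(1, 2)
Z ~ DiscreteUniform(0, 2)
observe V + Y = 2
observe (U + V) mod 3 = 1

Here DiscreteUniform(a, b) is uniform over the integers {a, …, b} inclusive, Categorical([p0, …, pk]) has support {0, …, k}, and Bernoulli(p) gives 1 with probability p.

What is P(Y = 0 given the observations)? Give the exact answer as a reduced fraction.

P(Y = 0 | obs) = 1/3

Enumerate traces; 81 have nonzero weight after conditioning:
  (Y=0, U=2, X=1, W=0, V=2, Z=0) weight 1/630
  (Y=0, U=2, X=1, W=0, V=2, Z=1) weight 1/630
  (Y=0, U=2, X=1, W=0, V=2, Z=2) weight 1/630
  (Y=0, U=2, X=1, W=1, V=2, Z=0) weight 1/2520
  (Y=0, U=2, X=1, W=1, V=2, Z=1) weight 1/2520
  (Y=0, U=2, X=1, W=1, V=2, Z=2) weight 1/2520
  (Y=0, U=2, X=1, W=2, V=2, Z=0) weight 1/1260
  (Y=0, U=2, X=1, W=2, V=2, Z=1) weight 1/1260
  (Y=1, U=3, X=1, W=0, V=1, Z=0) weight 2/315
  … 72 more
Group by Y:
  weight(Y=0) = 1/20
  weight(Y=1) = 1/10
Total weight = 1/20 + 1/10 = 3/20
P(Y=0 | obs) = 1/20 / 3/20 = 1/3
P(Y=1 | obs) = 1/10 / 3/20 = 2/3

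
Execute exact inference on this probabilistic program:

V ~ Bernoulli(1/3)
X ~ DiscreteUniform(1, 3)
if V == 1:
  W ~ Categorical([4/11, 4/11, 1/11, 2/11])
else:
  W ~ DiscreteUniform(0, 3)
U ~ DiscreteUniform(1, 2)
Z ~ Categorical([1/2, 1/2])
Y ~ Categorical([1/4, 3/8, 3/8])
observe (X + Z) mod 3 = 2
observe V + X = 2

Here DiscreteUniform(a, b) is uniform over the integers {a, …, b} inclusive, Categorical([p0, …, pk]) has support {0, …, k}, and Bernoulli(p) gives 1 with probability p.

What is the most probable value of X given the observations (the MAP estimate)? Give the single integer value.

Enumerate traces; 48 have nonzero weight after conditioning:
  (V=0, X=2, W=0, U=1, Z=0, Y=0) weight 1/288
  (V=0, X=2, W=0, U=1, Z=0, Y=1) weight 1/192
  (V=0, X=2, W=0, U=1, Z=0, Y=2) weight 1/192
  (V=0, X=2, W=0, U=2, Z=0, Y=0) weight 1/288
  (V=0, X=2, W=0, U=2, Z=0, Y=1) weight 1/192
  (V=0, X=2, W=0, U=2, Z=0, Y=2) weight 1/192
  (V=0, X=2, W=1, U=1, Z=0, Y=0) weight 1/288
  (V=0, X=2, W=1, U=1, Z=0, Y=1) weight 1/192
  (V=1, X=1, W=0, U=1, Z=1, Y=0) weight 1/396
  … 39 more
Group by X:
  weight(X=1) = 1/18
  weight(X=2) = 1/9
Total weight = 1/18 + 1/9 = 1/6
P(X=1 | obs) = 1/18 / 1/6 = 1/3
P(X=2 | obs) = 1/9 / 1/6 = 2/3
argmax = 2

argmax_v P(X = v | obs) = 2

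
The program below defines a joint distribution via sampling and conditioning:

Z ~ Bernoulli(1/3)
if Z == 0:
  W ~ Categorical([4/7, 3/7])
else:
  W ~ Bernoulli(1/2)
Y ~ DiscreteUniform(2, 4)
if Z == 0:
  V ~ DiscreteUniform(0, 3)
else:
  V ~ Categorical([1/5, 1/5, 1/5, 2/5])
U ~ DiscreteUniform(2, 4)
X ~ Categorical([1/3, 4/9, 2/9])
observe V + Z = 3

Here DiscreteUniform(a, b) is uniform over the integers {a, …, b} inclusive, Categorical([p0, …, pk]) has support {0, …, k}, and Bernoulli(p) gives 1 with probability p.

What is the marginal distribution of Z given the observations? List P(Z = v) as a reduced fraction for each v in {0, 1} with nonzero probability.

P(Z=0) = 5/7, P(Z=1) = 2/7

Enumerate traces; 108 have nonzero weight after conditioning:
  (Z=0, W=0, Y=2, V=3, U=2, X=0) weight 2/567
  (Z=0, W=0, Y=2, V=3, U=2, X=1) weight 8/1701
  (Z=0, W=0, Y=2, V=3, U=2, X=2) weight 4/1701
  (Z=0, W=0, Y=2, V=3, U=3, X=0) weight 2/567
  (Z=0, W=0, Y=2, V=3, U=3, X=1) weight 8/1701
  (Z=0, W=0, Y=2, V=3, U=3, X=2) weight 4/1701
  (Z=0, W=0, Y=2, V=3, U=4, X=0) weight 2/567
  (Z=0, W=0, Y=2, V=3, U=4, X=1) weight 8/1701
  (Z=1, W=0, Y=2, V=2, U=2, X=0) weight 1/810
  … 99 more
Group by Z:
  weight(Z=0) = 1/6
  weight(Z=1) = 1/15
Total weight = 1/6 + 1/15 = 7/30
P(Z=0 | obs) = 1/6 / 7/30 = 5/7
P(Z=1 | obs) = 1/15 / 7/30 = 2/7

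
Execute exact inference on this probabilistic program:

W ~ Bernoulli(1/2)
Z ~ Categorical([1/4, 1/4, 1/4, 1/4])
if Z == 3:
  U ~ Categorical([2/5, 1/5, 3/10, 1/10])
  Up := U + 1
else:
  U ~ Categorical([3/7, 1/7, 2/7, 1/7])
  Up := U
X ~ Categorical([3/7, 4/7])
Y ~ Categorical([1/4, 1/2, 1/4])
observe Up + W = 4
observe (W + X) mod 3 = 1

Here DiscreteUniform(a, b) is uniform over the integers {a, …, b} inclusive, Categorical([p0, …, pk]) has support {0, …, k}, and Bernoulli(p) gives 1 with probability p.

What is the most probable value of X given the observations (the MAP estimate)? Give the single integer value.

argmax_v P(X = v | obs) = 0

Enumerate traces; 15 have nonzero weight after conditioning:
  (W=0, Z=3, U=3, X=1, Y=0) weight 1/560
  (W=0, Z=3, U=3, X=1, Y=1) weight 1/280
  (W=0, Z=3, U=3, X=1, Y=2) weight 1/560
  (W=1, Z=0, U=3, X=0, Y=0) weight 3/1568
  (W=1, Z=0, U=3, X=0, Y=1) weight 3/784
  (W=1, Z=0, U=3, X=0, Y=2) weight 3/1568
  (W=1, Z=1, U=3, X=0, Y=0) weight 3/1568
  (W=1, Z=1, U=3, X=0, Y=1) weight 3/784
  … 7 more
Group by X:
  weight(X=0) = 153/3920
  weight(X=1) = 1/140
Total weight = 153/3920 + 1/140 = 181/3920
P(X=0 | obs) = 153/3920 / 181/3920 = 153/181
P(X=1 | obs) = 1/140 / 181/3920 = 28/181
argmax = 0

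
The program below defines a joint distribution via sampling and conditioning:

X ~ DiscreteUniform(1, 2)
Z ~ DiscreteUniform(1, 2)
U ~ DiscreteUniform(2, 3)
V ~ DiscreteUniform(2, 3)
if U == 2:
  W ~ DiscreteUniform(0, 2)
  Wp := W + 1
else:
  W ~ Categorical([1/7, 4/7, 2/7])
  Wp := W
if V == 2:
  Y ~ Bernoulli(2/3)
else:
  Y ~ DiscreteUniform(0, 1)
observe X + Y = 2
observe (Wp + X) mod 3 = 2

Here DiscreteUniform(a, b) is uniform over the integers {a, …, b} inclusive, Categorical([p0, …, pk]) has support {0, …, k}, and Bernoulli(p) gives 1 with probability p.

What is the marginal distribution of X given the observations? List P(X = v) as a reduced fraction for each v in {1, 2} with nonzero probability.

P(X=1) = 133/183, P(X=2) = 50/183

Enumerate traces; 16 have nonzero weight after conditioning:
  (X=1, Z=1, U=2, V=2, W=0, Y=1) weight 1/72
  (X=1, Z=1, U=2, V=3, W=0, Y=1) weight 1/96
  (X=1, Z=1, U=3, V=2, W=1, Y=1) weight 1/42
  (X=1, Z=1, U=3, V=3, W=1, Y=1) weight 1/56
  (X=1, Z=2, U=2, V=2, W=0, Y=1) weight 1/72
  (X=1, Z=2, U=2, V=3, W=0, Y=1) weight 1/96
  (X=1, Z=2, U=3, V=2, W=1, Y=1) weight 1/42
  (X=1, Z=2, U=3, V=3, W=1, Y=1) weight 1/56
  (X=2, Z=1, U=2, V=2, W=2, Y=0) weight 1/144
  … 7 more
Group by X:
  weight(X=1) = 19/144
  weight(X=2) = 25/504
Total weight = 19/144 + 25/504 = 61/336
P(X=1 | obs) = 19/144 / 61/336 = 133/183
P(X=2 | obs) = 25/504 / 61/336 = 50/183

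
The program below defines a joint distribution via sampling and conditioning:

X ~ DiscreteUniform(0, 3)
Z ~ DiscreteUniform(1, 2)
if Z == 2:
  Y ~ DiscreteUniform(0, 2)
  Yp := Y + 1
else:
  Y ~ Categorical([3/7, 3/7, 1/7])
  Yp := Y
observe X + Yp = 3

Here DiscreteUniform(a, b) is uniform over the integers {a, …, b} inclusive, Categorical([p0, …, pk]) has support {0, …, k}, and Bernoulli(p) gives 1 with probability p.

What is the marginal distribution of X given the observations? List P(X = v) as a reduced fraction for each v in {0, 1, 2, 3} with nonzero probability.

P(X=0) = 1/6, P(X=1) = 5/21, P(X=2) = 8/21, P(X=3) = 3/14

Enumerate traces; 6 have nonzero weight after conditioning:
  (X=0, Z=2, Y=2) weight 1/24
  (X=1, Z=1, Y=2) weight 1/56
  (X=1, Z=2, Y=1) weight 1/24
  (X=2, Z=1, Y=1) weight 3/56
  (X=2, Z=2, Y=0) weight 1/24
  (X=3, Z=1, Y=0) weight 3/56
Group by X:
  weight(X=0) = 1/24
  weight(X=1) = 5/84
  weight(X=2) = 2/21
  weight(X=3) = 3/56
Total weight = 1/24 + 5/84 + 2/21 + 3/56 = 1/4
P(X=0 | obs) = 1/24 / 1/4 = 1/6
P(X=1 | obs) = 5/84 / 1/4 = 5/21
P(X=2 | obs) = 2/21 / 1/4 = 8/21
P(X=3 | obs) = 3/56 / 1/4 = 3/14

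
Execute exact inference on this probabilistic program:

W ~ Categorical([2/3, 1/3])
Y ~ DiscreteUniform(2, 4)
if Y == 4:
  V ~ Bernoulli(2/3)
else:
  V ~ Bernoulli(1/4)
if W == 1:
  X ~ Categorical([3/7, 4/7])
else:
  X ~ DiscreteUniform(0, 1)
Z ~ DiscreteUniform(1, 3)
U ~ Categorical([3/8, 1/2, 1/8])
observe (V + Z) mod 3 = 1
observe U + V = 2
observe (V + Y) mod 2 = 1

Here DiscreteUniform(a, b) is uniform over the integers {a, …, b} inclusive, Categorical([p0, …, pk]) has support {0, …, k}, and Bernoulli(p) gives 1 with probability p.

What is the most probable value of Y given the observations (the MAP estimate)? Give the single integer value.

Enumerate traces; 12 have nonzero weight after conditioning:
  (W=0, Y=2, V=1, X=0, Z=3, U=1) weight 1/216
  (W=0, Y=2, V=1, X=1, Z=3, U=1) weight 1/216
  (W=0, Y=3, V=0, X=0, Z=1, U=2) weight 1/288
  (W=0, Y=3, V=0, X=1, Z=1, U=2) weight 1/288
  (W=0, Y=4, V=1, X=0, Z=3, U=1) weight 1/81
  (W=0, Y=4, V=1, X=1, Z=3, U=1) weight 1/81
  (W=1, Y=2, V=1, X=0, Z=3, U=1) weight 1/504
  (W=1, Y=2, V=1, X=1, Z=3, U=1) weight 1/378
  … 4 more
Group by Y:
  weight(Y=2) = 1/72
  weight(Y=3) = 1/96
  weight(Y=4) = 1/27
Total weight = 1/72 + 1/96 + 1/27 = 53/864
P(Y=2 | obs) = 1/72 / 53/864 = 12/53
P(Y=3 | obs) = 1/96 / 53/864 = 9/53
P(Y=4 | obs) = 1/27 / 53/864 = 32/53
argmax = 4

argmax_v P(Y = v | obs) = 4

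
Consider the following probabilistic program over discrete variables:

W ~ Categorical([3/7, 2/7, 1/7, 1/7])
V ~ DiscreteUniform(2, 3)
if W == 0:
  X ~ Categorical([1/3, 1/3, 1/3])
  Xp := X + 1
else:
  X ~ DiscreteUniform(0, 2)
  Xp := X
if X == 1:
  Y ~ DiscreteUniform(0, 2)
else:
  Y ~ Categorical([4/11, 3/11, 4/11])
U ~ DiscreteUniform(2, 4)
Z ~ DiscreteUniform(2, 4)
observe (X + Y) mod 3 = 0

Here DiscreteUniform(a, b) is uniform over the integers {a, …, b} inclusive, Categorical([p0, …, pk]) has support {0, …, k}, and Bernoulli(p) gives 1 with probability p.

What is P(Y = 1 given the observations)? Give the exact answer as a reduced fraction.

P(Y = 1 | obs) = 9/32

Enumerate traces; 216 have nonzero weight after conditioning:
  (W=0, V=2, X=0, Y=0, U=2, Z=2) weight 2/693
  (W=0, V=2, X=0, Y=0, U=2, Z=3) weight 2/693
  (W=0, V=2, X=0, Y=0, U=2, Z=4) weight 2/693
  (W=0, V=2, X=0, Y=0, U=3, Z=2) weight 2/693
  (W=0, V=2, X=0, Y=0, U=3, Z=3) weight 2/693
  (W=0, V=2, X=0, Y=0, U=3, Z=4) weight 2/693
  (W=0, V=2, X=0, Y=0, U=4, Z=2) weight 2/693
  (W=0, V=2, X=0, Y=0, U=4, Z=3) weight 2/693
  (W=0, V=2, X=1, Y=2, U=2, Z=2) weight 1/378
  (W=0, V=2, X=2, Y=1, U=2, Z=2) weight 1/462
  … 206 more
Group by Y:
  weight(Y=0) = 4/33
  weight(Y=1) = 1/11
  weight(Y=2) = 1/9
Total weight = 4/33 + 1/11 + 1/9 = 32/99
P(Y=0 | obs) = 4/33 / 32/99 = 3/8
P(Y=1 | obs) = 1/11 / 32/99 = 9/32
P(Y=2 | obs) = 1/9 / 32/99 = 11/32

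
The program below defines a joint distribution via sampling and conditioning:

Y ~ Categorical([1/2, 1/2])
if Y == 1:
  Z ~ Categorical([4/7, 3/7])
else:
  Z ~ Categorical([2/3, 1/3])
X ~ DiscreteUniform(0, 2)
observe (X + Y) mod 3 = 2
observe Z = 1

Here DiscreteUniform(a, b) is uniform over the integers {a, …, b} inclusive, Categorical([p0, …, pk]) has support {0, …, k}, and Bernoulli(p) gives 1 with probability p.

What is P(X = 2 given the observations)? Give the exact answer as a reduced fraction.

Enumerate traces; 2 have nonzero weight after conditioning:
  (Y=0, Z=1, X=2) weight 1/18
  (Y=1, Z=1, X=1) weight 1/14
Group by X:
  weight(X=1) = 1/14
  weight(X=2) = 1/18
Total weight = 1/14 + 1/18 = 8/63
P(X=1 | obs) = 1/14 / 8/63 = 9/16
P(X=2 | obs) = 1/18 / 8/63 = 7/16

P(X = 2 | obs) = 7/16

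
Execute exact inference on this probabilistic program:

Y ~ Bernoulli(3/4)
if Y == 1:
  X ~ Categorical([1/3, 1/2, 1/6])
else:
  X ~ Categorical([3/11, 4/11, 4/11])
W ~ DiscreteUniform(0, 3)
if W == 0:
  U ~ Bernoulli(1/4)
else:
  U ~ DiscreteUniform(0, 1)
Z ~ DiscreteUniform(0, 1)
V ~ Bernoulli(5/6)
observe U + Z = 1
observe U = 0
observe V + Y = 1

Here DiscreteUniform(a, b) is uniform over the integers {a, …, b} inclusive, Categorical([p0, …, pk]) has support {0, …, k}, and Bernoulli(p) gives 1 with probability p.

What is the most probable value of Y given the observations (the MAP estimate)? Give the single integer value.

argmax_v P(Y = v | obs) = 0

Enumerate traces; 24 have nonzero weight after conditioning:
  (Y=0, X=0, W=0, U=0, Z=1, V=1) weight 15/2816
  (Y=0, X=0, W=1, U=0, Z=1, V=1) weight 5/1408
  (Y=0, X=0, W=2, U=0, Z=1, V=1) weight 5/1408
  (Y=0, X=0, W=3, U=0, Z=1, V=1) weight 5/1408
  (Y=0, X=1, W=0, U=0, Z=1, V=1) weight 5/704
  (Y=0, X=1, W=1, U=0, Z=1, V=1) weight 5/1056
  (Y=0, X=1, W=2, U=0, Z=1, V=1) weight 5/1056
  (Y=0, X=1, W=3, U=0, Z=1, V=1) weight 5/1056
  (Y=1, X=0, W=0, U=0, Z=1, V=0) weight 1/256
  … 15 more
Group by Y:
  weight(Y=0) = 15/256
  weight(Y=1) = 9/256
Total weight = 15/256 + 9/256 = 3/32
P(Y=0 | obs) = 15/256 / 3/32 = 5/8
P(Y=1 | obs) = 9/256 / 3/32 = 3/8
argmax = 0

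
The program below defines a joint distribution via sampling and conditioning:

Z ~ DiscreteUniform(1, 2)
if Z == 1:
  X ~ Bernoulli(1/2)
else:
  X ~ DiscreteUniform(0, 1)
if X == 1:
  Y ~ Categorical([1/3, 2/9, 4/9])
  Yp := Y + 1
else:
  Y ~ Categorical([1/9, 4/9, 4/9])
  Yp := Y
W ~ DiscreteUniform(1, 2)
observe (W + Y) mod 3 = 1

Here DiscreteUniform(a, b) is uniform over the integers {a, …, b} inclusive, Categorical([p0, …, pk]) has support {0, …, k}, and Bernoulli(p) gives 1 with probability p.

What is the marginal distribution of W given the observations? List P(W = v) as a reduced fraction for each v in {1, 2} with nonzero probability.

Enumerate traces; 8 have nonzero weight after conditioning:
  (Z=1, X=0, Y=0, W=1) weight 1/72
  (Z=1, X=0, Y=2, W=2) weight 1/18
  (Z=1, X=1, Y=0, W=1) weight 1/24
  (Z=1, X=1, Y=2, W=2) weight 1/18
  (Z=2, X=0, Y=0, W=1) weight 1/72
  (Z=2, X=0, Y=2, W=2) weight 1/18
  (Z=2, X=1, Y=0, W=1) weight 1/24
  (Z=2, X=1, Y=2, W=2) weight 1/18
Group by W:
  weight(W=1) = 1/9
  weight(W=2) = 2/9
Total weight = 1/9 + 2/9 = 1/3
P(W=1 | obs) = 1/9 / 1/3 = 1/3
P(W=2 | obs) = 2/9 / 1/3 = 2/3

P(W=1) = 1/3, P(W=2) = 2/3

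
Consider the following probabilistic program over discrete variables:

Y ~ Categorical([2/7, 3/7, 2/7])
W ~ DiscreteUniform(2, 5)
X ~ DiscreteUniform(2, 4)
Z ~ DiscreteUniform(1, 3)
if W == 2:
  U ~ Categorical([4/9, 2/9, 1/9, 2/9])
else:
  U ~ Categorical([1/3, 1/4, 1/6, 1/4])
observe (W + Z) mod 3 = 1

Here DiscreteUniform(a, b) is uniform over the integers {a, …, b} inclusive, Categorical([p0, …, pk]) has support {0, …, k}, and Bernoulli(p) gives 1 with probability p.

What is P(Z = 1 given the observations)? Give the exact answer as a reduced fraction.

Enumerate traces; 144 have nonzero weight after conditioning:
  (Y=0, W=2, X=2, Z=2, U=0) weight 2/567
  (Y=0, W=2, X=2, Z=2, U=1) weight 1/567
  (Y=0, W=2, X=2, Z=2, U=2) weight 1/1134
  (Y=0, W=2, X=2, Z=2, U=3) weight 1/567
  (Y=0, W=2, X=3, Z=2, U=0) weight 2/567
  (Y=0, W=2, X=3, Z=2, U=1) weight 1/567
  (Y=0, W=2, X=3, Z=2, U=2) weight 1/1134
  (Y=0, W=2, X=3, Z=2, U=3) weight 1/567
  (Y=0, W=3, X=2, Z=1, U=0) weight 1/378
  (Y=0, W=4, X=2, Z=3, U=0) weight 1/378
  … 134 more
Group by Z:
  weight(Z=1) = 1/12
  weight(Z=2) = 1/6
  weight(Z=3) = 1/12
Total weight = 1/12 + 1/6 + 1/12 = 1/3
P(Z=1 | obs) = 1/12 / 1/3 = 1/4
P(Z=2 | obs) = 1/6 / 1/3 = 1/2
P(Z=3 | obs) = 1/12 / 1/3 = 1/4

P(Z = 1 | obs) = 1/4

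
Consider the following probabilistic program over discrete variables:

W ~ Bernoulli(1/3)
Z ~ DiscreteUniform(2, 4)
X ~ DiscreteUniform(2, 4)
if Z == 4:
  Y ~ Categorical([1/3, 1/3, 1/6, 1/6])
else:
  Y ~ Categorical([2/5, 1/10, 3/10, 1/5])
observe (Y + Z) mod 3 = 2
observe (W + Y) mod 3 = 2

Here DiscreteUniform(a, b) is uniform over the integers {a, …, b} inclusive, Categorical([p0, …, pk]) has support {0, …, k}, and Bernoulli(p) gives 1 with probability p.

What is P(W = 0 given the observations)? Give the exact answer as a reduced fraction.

P(W = 0 | obs) = 9/14

Enumerate traces; 6 have nonzero weight after conditioning:
  (W=0, Z=3, X=2, Y=2) weight 1/45
  (W=0, Z=3, X=3, Y=2) weight 1/45
  (W=0, Z=3, X=4, Y=2) weight 1/45
  (W=1, Z=4, X=2, Y=1) weight 1/81
  (W=1, Z=4, X=3, Y=1) weight 1/81
  (W=1, Z=4, X=4, Y=1) weight 1/81
Group by W:
  weight(W=0) = 1/15
  weight(W=1) = 1/27
Total weight = 1/15 + 1/27 = 14/135
P(W=0 | obs) = 1/15 / 14/135 = 9/14
P(W=1 | obs) = 1/27 / 14/135 = 5/14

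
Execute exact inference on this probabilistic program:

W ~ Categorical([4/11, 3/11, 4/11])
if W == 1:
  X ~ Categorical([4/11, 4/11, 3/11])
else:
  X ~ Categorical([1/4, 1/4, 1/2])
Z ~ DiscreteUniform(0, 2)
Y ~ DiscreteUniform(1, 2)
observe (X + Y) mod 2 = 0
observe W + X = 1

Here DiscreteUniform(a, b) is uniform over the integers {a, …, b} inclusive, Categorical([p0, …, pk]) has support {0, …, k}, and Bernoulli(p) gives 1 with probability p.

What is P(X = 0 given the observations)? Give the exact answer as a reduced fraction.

Enumerate traces; 6 have nonzero weight after conditioning:
  (W=0, X=1, Z=0, Y=1) weight 1/66
  (W=0, X=1, Z=1, Y=1) weight 1/66
  (W=0, X=1, Z=2, Y=1) weight 1/66
  (W=1, X=0, Z=0, Y=2) weight 2/121
  (W=1, X=0, Z=1, Y=2) weight 2/121
  (W=1, X=0, Z=2, Y=2) weight 2/121
Group by X:
  weight(X=0) = 6/121
  weight(X=1) = 1/22
Total weight = 6/121 + 1/22 = 23/242
P(X=0 | obs) = 6/121 / 23/242 = 12/23
P(X=1 | obs) = 1/22 / 23/242 = 11/23

P(X = 0 | obs) = 12/23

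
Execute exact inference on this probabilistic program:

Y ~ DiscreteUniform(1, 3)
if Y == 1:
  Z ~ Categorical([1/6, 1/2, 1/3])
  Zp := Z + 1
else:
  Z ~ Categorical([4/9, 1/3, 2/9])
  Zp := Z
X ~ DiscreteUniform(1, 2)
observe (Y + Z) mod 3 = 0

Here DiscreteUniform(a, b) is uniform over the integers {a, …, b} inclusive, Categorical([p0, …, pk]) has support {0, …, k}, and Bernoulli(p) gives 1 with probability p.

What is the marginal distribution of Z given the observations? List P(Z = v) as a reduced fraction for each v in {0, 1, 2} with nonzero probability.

P(Z=0) = 2/5, P(Z=1) = 3/10, P(Z=2) = 3/10

Enumerate traces; 6 have nonzero weight after conditioning:
  (Y=1, Z=2, X=1) weight 1/18
  (Y=1, Z=2, X=2) weight 1/18
  (Y=2, Z=1, X=1) weight 1/18
  (Y=2, Z=1, X=2) weight 1/18
  (Y=3, Z=0, X=1) weight 2/27
  (Y=3, Z=0, X=2) weight 2/27
Group by Z:
  weight(Z=0) = 4/27
  weight(Z=1) = 1/9
  weight(Z=2) = 1/9
Total weight = 4/27 + 1/9 + 1/9 = 10/27
P(Z=0 | obs) = 4/27 / 10/27 = 2/5
P(Z=1 | obs) = 1/9 / 10/27 = 3/10
P(Z=2 | obs) = 1/9 / 10/27 = 3/10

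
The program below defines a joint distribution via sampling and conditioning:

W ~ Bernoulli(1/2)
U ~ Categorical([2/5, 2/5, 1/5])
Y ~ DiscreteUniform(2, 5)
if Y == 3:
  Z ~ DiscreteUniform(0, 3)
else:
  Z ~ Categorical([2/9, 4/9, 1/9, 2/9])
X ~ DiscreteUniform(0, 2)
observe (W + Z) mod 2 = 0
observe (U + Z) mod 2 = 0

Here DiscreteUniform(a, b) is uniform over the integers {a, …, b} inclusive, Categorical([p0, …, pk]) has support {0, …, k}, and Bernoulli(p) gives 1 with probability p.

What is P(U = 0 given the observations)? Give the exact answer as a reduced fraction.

Enumerate traces; 72 have nonzero weight after conditioning:
  (W=0, U=0, Y=2, Z=0, X=0) weight 1/270
  (W=0, U=0, Y=2, Z=0, X=1) weight 1/270
  (W=0, U=0, Y=2, Z=0, X=2) weight 1/270
  (W=0, U=0, Y=2, Z=2, X=0) weight 1/540
  (W=0, U=0, Y=2, Z=2, X=1) weight 1/540
  (W=0, U=0, Y=2, Z=2, X=2) weight 1/540
  (W=0, U=0, Y=3, Z=0, X=0) weight 1/240
  (W=0, U=0, Y=3, Z=0, X=1) weight 1/240
  (W=0, U=2, Y=2, Z=0, X=0) weight 1/540
  (W=1, U=1, Y=2, Z=1, X=0) weight 1/135
  … 62 more
Group by U:
  weight(U=0) = 3/40
  weight(U=1) = 1/8
  weight(U=2) = 3/80
Total weight = 3/40 + 1/8 + 3/80 = 19/80
P(U=0 | obs) = 3/40 / 19/80 = 6/19
P(U=1 | obs) = 1/8 / 19/80 = 10/19
P(U=2 | obs) = 3/80 / 19/80 = 3/19

P(U = 0 | obs) = 6/19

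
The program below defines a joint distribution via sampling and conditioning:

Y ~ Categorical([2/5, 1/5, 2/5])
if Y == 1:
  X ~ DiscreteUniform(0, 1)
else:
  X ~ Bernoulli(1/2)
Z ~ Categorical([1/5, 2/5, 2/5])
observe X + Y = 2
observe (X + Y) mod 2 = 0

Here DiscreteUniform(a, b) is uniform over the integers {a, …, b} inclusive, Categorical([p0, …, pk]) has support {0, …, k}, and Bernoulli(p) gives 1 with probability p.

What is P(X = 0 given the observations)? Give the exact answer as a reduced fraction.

Enumerate traces; 6 have nonzero weight after conditioning:
  (Y=1, X=1, Z=0) weight 1/50
  (Y=1, X=1, Z=1) weight 1/25
  (Y=1, X=1, Z=2) weight 1/25
  (Y=2, X=0, Z=0) weight 1/25
  (Y=2, X=0, Z=1) weight 2/25
  (Y=2, X=0, Z=2) weight 2/25
Group by X:
  weight(X=0) = 1/5
  weight(X=1) = 1/10
Total weight = 1/5 + 1/10 = 3/10
P(X=0 | obs) = 1/5 / 3/10 = 2/3
P(X=1 | obs) = 1/10 / 3/10 = 1/3

P(X = 0 | obs) = 2/3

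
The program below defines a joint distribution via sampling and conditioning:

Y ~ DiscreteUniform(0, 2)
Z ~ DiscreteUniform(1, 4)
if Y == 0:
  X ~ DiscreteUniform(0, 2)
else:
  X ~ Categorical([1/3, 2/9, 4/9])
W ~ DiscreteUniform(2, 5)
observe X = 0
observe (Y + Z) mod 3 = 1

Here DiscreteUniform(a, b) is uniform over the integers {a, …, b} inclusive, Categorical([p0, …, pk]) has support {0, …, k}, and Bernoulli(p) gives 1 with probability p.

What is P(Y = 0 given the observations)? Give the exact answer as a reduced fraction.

P(Y = 0 | obs) = 1/2

Enumerate traces; 16 have nonzero weight after conditioning:
  (Y=0, Z=1, X=0, W=2) weight 1/144
  (Y=0, Z=1, X=0, W=3) weight 1/144
  (Y=0, Z=1, X=0, W=4) weight 1/144
  (Y=0, Z=1, X=0, W=5) weight 1/144
  (Y=0, Z=4, X=0, W=2) weight 1/144
  (Y=0, Z=4, X=0, W=3) weight 1/144
  (Y=0, Z=4, X=0, W=4) weight 1/144
  (Y=0, Z=4, X=0, W=5) weight 1/144
  (Y=1, Z=3, X=0, W=2) weight 1/144
  (Y=2, Z=2, X=0, W=2) weight 1/144
  … 6 more
Group by Y:
  weight(Y=0) = 1/18
  weight(Y=1) = 1/36
  weight(Y=2) = 1/36
Total weight = 1/18 + 1/36 + 1/36 = 1/9
P(Y=0 | obs) = 1/18 / 1/9 = 1/2
P(Y=1 | obs) = 1/36 / 1/9 = 1/4
P(Y=2 | obs) = 1/36 / 1/9 = 1/4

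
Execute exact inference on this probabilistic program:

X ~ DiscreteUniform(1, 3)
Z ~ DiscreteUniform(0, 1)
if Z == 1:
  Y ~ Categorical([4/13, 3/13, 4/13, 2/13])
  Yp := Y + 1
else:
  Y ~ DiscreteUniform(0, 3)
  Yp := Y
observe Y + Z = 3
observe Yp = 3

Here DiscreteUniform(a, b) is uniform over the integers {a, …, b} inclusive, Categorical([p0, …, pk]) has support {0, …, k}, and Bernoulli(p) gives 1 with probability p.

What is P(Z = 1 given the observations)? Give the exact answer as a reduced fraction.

Enumerate traces; 6 have nonzero weight after conditioning:
  (X=1, Z=0, Y=3) weight 1/24
  (X=1, Z=1, Y=2) weight 2/39
  (X=2, Z=0, Y=3) weight 1/24
  (X=2, Z=1, Y=2) weight 2/39
  (X=3, Z=0, Y=3) weight 1/24
  (X=3, Z=1, Y=2) weight 2/39
Group by Z:
  weight(Z=0) = 1/8
  weight(Z=1) = 2/13
Total weight = 1/8 + 2/13 = 29/104
P(Z=0 | obs) = 1/8 / 29/104 = 13/29
P(Z=1 | obs) = 2/13 / 29/104 = 16/29

P(Z = 1 | obs) = 16/29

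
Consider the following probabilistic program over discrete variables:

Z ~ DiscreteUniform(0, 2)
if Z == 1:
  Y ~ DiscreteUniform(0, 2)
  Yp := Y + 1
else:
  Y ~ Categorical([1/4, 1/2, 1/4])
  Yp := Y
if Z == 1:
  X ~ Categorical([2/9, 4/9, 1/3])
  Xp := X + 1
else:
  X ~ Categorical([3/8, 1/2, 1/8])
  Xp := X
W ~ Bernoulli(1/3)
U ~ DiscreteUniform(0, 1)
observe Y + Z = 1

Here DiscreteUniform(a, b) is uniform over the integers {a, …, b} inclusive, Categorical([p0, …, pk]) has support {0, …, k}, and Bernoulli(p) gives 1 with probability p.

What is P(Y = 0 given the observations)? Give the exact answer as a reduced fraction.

Enumerate traces; 24 have nonzero weight after conditioning:
  (Z=0, Y=1, X=0, W=0, U=0) weight 1/48
  (Z=0, Y=1, X=0, W=0, U=1) weight 1/48
  (Z=0, Y=1, X=0, W=1, U=0) weight 1/96
  (Z=0, Y=1, X=0, W=1, U=1) weight 1/96
  (Z=0, Y=1, X=1, W=0, U=0) weight 1/36
  (Z=0, Y=1, X=1, W=0, U=1) weight 1/36
  (Z=0, Y=1, X=1, W=1, U=0) weight 1/72
  (Z=0, Y=1, X=1, W=1, U=1) weight 1/72
  (Z=1, Y=0, X=0, W=0, U=0) weight 2/243
  … 15 more
Group by Y:
  weight(Y=0) = 1/9
  weight(Y=1) = 1/6
Total weight = 1/9 + 1/6 = 5/18
P(Y=0 | obs) = 1/9 / 5/18 = 2/5
P(Y=1 | obs) = 1/6 / 5/18 = 3/5

P(Y = 0 | obs) = 2/5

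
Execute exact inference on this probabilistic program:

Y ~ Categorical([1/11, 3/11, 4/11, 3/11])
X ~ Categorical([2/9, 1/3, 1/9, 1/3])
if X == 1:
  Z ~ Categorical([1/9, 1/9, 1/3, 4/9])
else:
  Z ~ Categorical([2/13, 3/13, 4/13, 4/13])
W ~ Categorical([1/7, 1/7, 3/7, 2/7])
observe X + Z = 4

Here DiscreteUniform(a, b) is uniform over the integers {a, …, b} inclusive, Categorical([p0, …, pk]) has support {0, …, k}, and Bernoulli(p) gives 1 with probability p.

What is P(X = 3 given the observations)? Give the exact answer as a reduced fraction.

P(X = 3 | obs) = 27/91

Enumerate traces; 48 have nonzero weight after conditioning:
  (Y=0, X=1, Z=3, W=0) weight 4/2079
  (Y=0, X=1, Z=3, W=1) weight 4/2079
  (Y=0, X=1, Z=3, W=2) weight 4/693
  (Y=0, X=1, Z=3, W=3) weight 8/2079
  (Y=0, X=2, Z=2, W=0) weight 4/9009
  (Y=0, X=2, Z=2, W=1) weight 4/9009
  (Y=0, X=2, Z=2, W=2) weight 4/3003
  (Y=0, X=2, Z=2, W=3) weight 8/9009
  (Y=0, X=3, Z=1, W=0) weight 1/1001
  … 39 more
Group by X:
  weight(X=1) = 4/27
  weight(X=2) = 4/117
  weight(X=3) = 1/13
Total weight = 4/27 + 4/117 + 1/13 = 7/27
P(X=1 | obs) = 4/27 / 7/27 = 4/7
P(X=2 | obs) = 4/117 / 7/27 = 12/91
P(X=3 | obs) = 1/13 / 7/27 = 27/91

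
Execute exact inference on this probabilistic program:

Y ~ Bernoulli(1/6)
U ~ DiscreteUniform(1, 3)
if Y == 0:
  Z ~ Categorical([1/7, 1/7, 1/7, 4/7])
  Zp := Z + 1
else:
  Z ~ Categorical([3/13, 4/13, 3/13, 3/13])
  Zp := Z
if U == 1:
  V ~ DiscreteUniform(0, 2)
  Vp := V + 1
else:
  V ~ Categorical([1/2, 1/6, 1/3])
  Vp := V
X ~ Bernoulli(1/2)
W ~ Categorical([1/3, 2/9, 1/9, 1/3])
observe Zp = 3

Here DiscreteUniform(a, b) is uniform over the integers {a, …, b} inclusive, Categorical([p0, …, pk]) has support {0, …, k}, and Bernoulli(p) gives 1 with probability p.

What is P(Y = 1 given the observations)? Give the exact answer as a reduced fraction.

P(Y = 1 | obs) = 21/86

Enumerate traces; 144 have nonzero weight after conditioning:
  (Y=0, U=1, Z=2, V=0, X=0, W=0) weight 5/2268
  (Y=0, U=1, Z=2, V=0, X=0, W=1) weight 5/3402
  (Y=0, U=1, Z=2, V=0, X=0, W=2) weight 5/6804
  (Y=0, U=1, Z=2, V=0, X=0, W=3) weight 5/2268
  (Y=0, U=1, Z=2, V=0, X=1, W=0) weight 5/2268
  (Y=0, U=1, Z=2, V=0, X=1, W=1) weight 5/3402
  (Y=0, U=1, Z=2, V=0, X=1, W=2) weight 5/6804
  (Y=0, U=1, Z=2, V=0, X=1, W=3) weight 5/2268
  (Y=1, U=1, Z=3, V=0, X=0, W=0) weight 1/1404
  … 135 more
Group by Y:
  weight(Y=0) = 5/42
  weight(Y=1) = 1/26
Total weight = 5/42 + 1/26 = 43/273
P(Y=0 | obs) = 5/42 / 43/273 = 65/86
P(Y=1 | obs) = 1/26 / 43/273 = 21/86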